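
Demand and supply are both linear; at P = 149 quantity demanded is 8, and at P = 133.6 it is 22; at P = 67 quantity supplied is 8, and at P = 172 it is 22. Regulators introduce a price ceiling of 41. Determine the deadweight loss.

726.87

Demand slope = (133.6 − 149)/(22 − 8) = −1.1, so P = 157.8 − 1.1Q.
Supply slope = (172 − 67)/(22 − 8) = 7.5, so P = 7 + 7.5Q.
Competitive equilibrium: 157.8 − 1.1Q = 7 + 7.5Q → Q* = 17.53488, P* = 138.51163.
At the ceiling P = 41, quantity supplied = (41 − 7)/7.5 = 4.53333.
Willingness to pay at Q' = 4.53333: 157.8 − 1.1·4.53333 = 152.81334.
ΔQ = 17.53488 − 4.53333 = 13.00155; wedge = 152.81334 − 41 = 111.81334.
DWL = ½ × 13.00155 × 111.81334 = 726.87.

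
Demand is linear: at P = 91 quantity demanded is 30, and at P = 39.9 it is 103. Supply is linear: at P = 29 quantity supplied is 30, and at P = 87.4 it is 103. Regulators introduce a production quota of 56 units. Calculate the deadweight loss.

Demand slope = (39.9 − 91)/(103 − 30) = −0.7, so P = 112 − 0.7Q.
Supply slope = (87.4 − 29)/(103 − 30) = 0.8, so P = 5 + 0.8Q.
Competitive equilibrium: 112 − 0.7Q = 5 + 0.8Q → Q* = 71.3333, P* = 62.0667.
At Q = 56: demand price = 112 − 0.7·56 = 72.8; supply price = 5 + 0.8·56 = 49.8.
ΔQ = 71.3333 − 56 = 15.3333; wedge = 72.8 − 49.8 = 23.
The triangle = ½ × 15.3333 × 23 = 176.33.

176.33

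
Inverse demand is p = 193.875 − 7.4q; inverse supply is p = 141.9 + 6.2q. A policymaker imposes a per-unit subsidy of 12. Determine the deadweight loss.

Competitive equilibrium: 193.875 − 7.4q = 141.9 + 6.2q → q* = 3.8217, p* = 165.5945.
The subsidy lowers effective supply by 12: p = 129.9 + 6.2q.
New quantity: 193.875 − 7.4q = 129.9 + 6.2q → q' = 4.704.
Overproduction Δq = 4.704 − 3.8217 = 0.8823; wedge = subsidy = 12.
Deadweight loss = ½ × 0.8823 × 12 = 5.29.

5.29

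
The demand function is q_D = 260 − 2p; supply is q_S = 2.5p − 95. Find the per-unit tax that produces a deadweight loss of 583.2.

32.4

In inverse form: demand p = 130 − 0.5q, supply p = 38 + 0.4q.
Competitive equilibrium: 130 − 0.5q = 38 + 0.4q → q* = 102.2222, p* = 78.8889.
A tax t gives Δq = t/0.9 and wedge t, so DWL = t²/1.8.
t²/1.8 = 583.2 → t² = 1049.76 → t = 32.4.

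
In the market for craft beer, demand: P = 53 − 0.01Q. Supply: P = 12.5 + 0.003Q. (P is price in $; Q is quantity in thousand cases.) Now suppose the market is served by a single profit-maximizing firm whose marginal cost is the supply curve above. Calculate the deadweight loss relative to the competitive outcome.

Competitive equilibrium: 53 − 0.01Q = 12.5 + 0.003Q → Q* = 3115.3846, P* = 21.8462.
Marginal revenue: MR = 53 − 0.02Q. Set MR = MC: 53 − 0.02Q = 12.5 + 0.003Q → Q_m = 1760.8696.
Price P_m = 53 − 0.01·1760.8696 = 35.3913; MC(Q_m) = 12.5 + 0.003·1760.8696 = 17.7826.
Competitive Q* = 3115.3846, so ΔQ = 1354.515; wedge = 35.3913 − 17.7826 = 17.6087.
Welfare loss = ½ × 1354.515 × 17.6087 = $11925.62 thousand.

$11925.62 thousand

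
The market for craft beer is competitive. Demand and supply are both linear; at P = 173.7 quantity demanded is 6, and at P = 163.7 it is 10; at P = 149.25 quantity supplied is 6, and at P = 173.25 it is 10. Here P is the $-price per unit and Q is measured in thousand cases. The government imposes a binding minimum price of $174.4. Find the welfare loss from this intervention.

$42.34 thousand

Demand slope = (163.7 − 173.7)/(10 − 6) = −2.5, so P = 188.7 − 2.5Q.
Supply slope = (173.25 − 149.25)/(10 − 6) = 6, so P = 113.25 + 6Q.
Competitive equilibrium: 188.7 − 2.5Q = 113.25 + 6Q → Q* = 8.8765, P* = 166.5088.
At the floor P = 174.4, quantity demanded = (188.7 − 174.4)/2.5 = 5.72.
Sellers' marginal cost at Q' = 5.72: 113.25 + 6·5.72 = 147.57.
ΔQ = 8.8765 − 5.72 = 3.1565; wedge = 174.4 − 147.57 = 26.83.
DWL = ½ × 3.1565 × 26.83 = $42.34 thousand.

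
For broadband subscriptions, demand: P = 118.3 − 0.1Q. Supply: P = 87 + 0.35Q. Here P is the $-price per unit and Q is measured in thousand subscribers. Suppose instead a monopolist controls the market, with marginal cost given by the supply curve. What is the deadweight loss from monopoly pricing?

Competitive equilibrium: 118.3 − 0.1Q = 87 + 0.35Q → Q* = 69.5556, P* = 111.3444.
Marginal revenue: MR = 118.3 − 0.2Q. Set MR = MC: 118.3 − 0.2Q = 87 + 0.35Q → Q_m = 56.9091.
Price P_m = 118.3 − 0.1·56.9091 = 112.6091; MC(Q_m) = 87 + 0.35·56.9091 = 106.9182.
Competitive Q* = 69.5556, so ΔQ = 12.6465; wedge = 112.6091 − 106.9182 = 5.6909.
Welfare loss = ½ × 12.6465 × 5.6909 = $35.98 thousand.

$35.98 thousand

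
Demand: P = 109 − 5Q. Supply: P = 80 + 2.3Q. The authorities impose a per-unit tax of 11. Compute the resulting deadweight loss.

8.29

Competitive equilibrium: 109 − 5Q = 80 + 2.3Q → Q* = 3.9726, P* = 89.137.
With the tax, the buyer price exceeds the seller price by 11: (109 − 5Q) − (80 + 2.3Q) = 11 → Q' = 2.4658.
ΔQ = 3.9726 − 2.4658 = 1.5068; the wedge equals the tax, 11.
Deadweight loss = ½ × 1.5068 × 11 = 8.29.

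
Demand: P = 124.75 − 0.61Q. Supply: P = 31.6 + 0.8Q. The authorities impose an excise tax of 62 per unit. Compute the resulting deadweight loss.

Competitive equilibrium: 124.75 − 0.61Q = 31.6 + 0.8Q → Q* = 66.0638, P* = 84.4511.
With the tax, the buyer price exceeds the seller price by 62: (124.75 − 0.61Q) − (31.6 + 0.8Q) = 62 → Q' = 22.0922.
ΔQ = 66.0638 − 22.0922 = 43.9716; the wedge equals the tax, 62.
Deadweight loss = ½ × 43.9716 × 62 = 1363.12.

1363.12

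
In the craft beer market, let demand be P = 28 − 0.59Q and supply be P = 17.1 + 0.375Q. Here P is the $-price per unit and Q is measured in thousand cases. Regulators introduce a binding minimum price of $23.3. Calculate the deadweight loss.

$5.35 thousand

Competitive equilibrium: 28 − 0.59Q = 17.1 + 0.375Q → Q* = 11.2953, P* = 21.3358.
At the floor P = 23.3, quantity demanded = (28 − 23.3)/0.59 = 7.9661.
Sellers' marginal cost at Q' = 7.9661: 17.1 + 0.375·7.9661 = 20.0873.
ΔQ = 11.2953 − 7.9661 = 3.3292; wedge = 23.3 − 20.0873 = 3.2127.
DWL = ½ × 3.3292 × 3.2127 = $5.35 thousand.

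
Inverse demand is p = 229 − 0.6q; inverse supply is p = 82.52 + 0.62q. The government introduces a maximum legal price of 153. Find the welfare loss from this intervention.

24.89

Competitive equilibrium: 229 − 0.6q = 82.52 + 0.62q → q* = 120.0656, p* = 156.9607.
At the ceiling p = 153, quantity supplied = (153 − 82.52)/0.62 = 113.6774.
Willingness to pay at q' = 113.6774: 229 − 0.6·113.6774 = 160.7936.
Δq = 120.0656 − 113.6774 = 6.3882; wedge = 160.7936 − 153 = 7.7936.
DWL = ½ × 6.3882 × 7.7936 = 24.89.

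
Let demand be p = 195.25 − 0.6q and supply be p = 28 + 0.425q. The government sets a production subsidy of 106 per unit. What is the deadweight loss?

5480.98

Competitive equilibrium: 195.25 − 0.6q = 28 + 0.425q → q* = 163.1707, p* = 97.3476.
The subsidy lowers effective supply by 106: p = 0.425q − 78.
New quantity: 195.25 − 0.6q = 0.425q − 78 → q' = 266.5854.
Overproduction Δq = 266.5854 − 163.1707 = 103.4147; wedge = subsidy = 106.
DWL = ½ × 103.4147 × 106 = 5480.98.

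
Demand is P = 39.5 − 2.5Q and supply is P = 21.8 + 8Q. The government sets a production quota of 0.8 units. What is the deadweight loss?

4.12

Competitive equilibrium: 39.5 − 2.5Q = 21.8 + 8Q → Q* = 1.6857, P* = 35.2857.
At Q = 0.8: demand price = 39.5 − 2.5·0.8 = 37.5; supply price = 21.8 + 8·0.8 = 28.2.
ΔQ = 1.6857 − 0.8 = 0.8857; wedge = 37.5 − 28.2 = 9.3.
The triangle = ½ × 0.8857 × 9.3 = 4.12.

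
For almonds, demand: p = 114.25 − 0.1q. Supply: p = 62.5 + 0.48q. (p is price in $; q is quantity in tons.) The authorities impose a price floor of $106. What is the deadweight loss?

$13.11

Competitive equilibrium: 114.25 − 0.1q = 62.5 + 0.48q → q* = 89.2241, p* = 105.3276.
At the floor p = 106, quantity demanded = (114.25 − 106)/0.1 = 82.5.
Sellers' marginal cost at q' = 82.5: 62.5 + 0.48·82.5 = 102.1.
Δq = 89.2241 − 82.5 = 6.7241; wedge = 106 − 102.1 = 3.9.
Deadweight loss = ½ × 6.7241 × 3.9 = $13.11.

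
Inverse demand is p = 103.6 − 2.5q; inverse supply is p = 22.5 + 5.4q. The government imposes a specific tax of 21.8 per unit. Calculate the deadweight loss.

30.08

Competitive equilibrium: 103.6 − 2.5q = 22.5 + 5.4q → q* = 10.2658, p* = 77.9354.
With the tax, the buyer price exceeds the seller price by 21.8: (103.6 − 2.5q) − (22.5 + 5.4q) = 21.8 → q' = 7.5063.
Δq = 10.2658 − 7.5063 = 2.7595; the wedge equals the tax, 21.8.
Welfare loss = ½ × 2.7595 × 21.8 = 30.08.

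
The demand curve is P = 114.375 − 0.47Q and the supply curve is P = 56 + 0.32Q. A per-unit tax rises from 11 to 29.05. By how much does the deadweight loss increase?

457.53

Competitive equilibrium: 114.375 − 0.47Q = 56 + 0.32Q → Q* = 73.8924, P* = 79.6456.
For a per-unit tax t: ΔQ = t/0.79, so DWL = ½·t·(t/0.79) = t²/1.58.
At t = 11: DWL = 76.582. At t = 29.05: DWL = 534.116.
Increase = 534.116 − 76.582 = 457.53.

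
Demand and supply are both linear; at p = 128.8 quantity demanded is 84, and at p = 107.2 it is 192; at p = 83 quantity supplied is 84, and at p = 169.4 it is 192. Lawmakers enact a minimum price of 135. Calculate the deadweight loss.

Demand slope = (107.2 − 128.8)/(192 − 84) = −0.2, so p = 145.6 − 0.2q.
Supply slope = (169.4 − 83)/(192 − 84) = 0.8, so p = 15.8 + 0.8q.
Competitive equilibrium: 145.6 − 0.2q = 15.8 + 0.8q → q* = 129.8, p* = 119.64.
At the floor p = 135, quantity demanded = (145.6 − 135)/0.2 = 53.
Sellers' marginal cost at q' = 53: 15.8 + 0.8·53 = 58.2.
Δq = 129.8 − 53 = 76.8; wedge = 135 − 58.2 = 76.8.
DWL = ½ × 76.8 × 76.8 = 2949.12.

2949.12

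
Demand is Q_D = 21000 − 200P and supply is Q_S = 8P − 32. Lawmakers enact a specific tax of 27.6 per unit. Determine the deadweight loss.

2929.85

In inverse form: demand P = 105 − 0.005Q, supply P = 4 + 0.125Q.
Competitive equilibrium: 105 − 0.005Q = 4 + 0.125Q → Q* = 776.9231, P* = 101.1154.
With the tax, the buyer price exceeds the seller price by 27.6: (105 − 0.005Q) − (4 + 0.125Q) = 27.6 → Q' = 564.6154.
ΔQ = 776.9231 − 564.6154 = 212.3077; the wedge equals the tax, 27.6.
The triangle = ½ × 212.3077 × 27.6 = 2929.85.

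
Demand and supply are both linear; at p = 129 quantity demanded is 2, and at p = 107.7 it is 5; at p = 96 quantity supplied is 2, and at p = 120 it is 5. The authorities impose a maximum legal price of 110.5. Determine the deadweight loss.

1.05

Demand slope = (107.7 − 129)/(5 − 2) = −7.1, so p = 143.2 − 7.1q.
Supply slope = (120 − 96)/(5 − 2) = 8, so p = 80 + 8q.
Competitive equilibrium: 143.2 − 7.1q = 80 + 8q → q* = 4.1854, p* = 113.4834.
At the ceiling p = 110.5, quantity supplied = (110.5 − 80)/8 = 3.8125.
Willingness to pay at q' = 3.8125: 143.2 − 7.1·3.8125 = 116.1313.
Δq = 4.1854 − 3.8125 = 0.3729; wedge = 116.1313 − 110.5 = 5.6313.
Welfare loss = ½ × 0.3729 × 5.6313 = 1.05.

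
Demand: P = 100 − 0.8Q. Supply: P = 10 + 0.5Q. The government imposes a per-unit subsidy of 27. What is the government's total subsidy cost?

Competitive equilibrium: 100 − 0.8Q = 10 + 0.5Q → Q* = 69.2308, P* = 44.6154.
The subsidy lowers effective supply by 27: P = 0.5Q − 17.
New quantity: 100 − 0.8Q = 0.5Q − 17 → Q' = 90.
Total subsidy cost = 27 × 90 = 2430.

2430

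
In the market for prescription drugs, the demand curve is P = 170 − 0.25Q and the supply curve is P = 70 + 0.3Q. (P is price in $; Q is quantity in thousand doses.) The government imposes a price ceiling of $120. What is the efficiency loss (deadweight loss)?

Competitive equilibrium: 170 − 0.25Q = 70 + 0.3Q → Q* = 181.8182, P* = 124.5455.
At the ceiling P = 120, quantity supplied = (120 − 70)/0.3 = 166.6667.
Willingness to pay at Q' = 166.6667: 170 − 0.25·166.6667 = 128.3333.
ΔQ = 181.8182 − 166.6667 = 15.1515; wedge = 128.3333 − 120 = 8.3333.
The triangle = ½ × 15.1515 × 8.3333 = $63.13 thousand.

$63.13 thousand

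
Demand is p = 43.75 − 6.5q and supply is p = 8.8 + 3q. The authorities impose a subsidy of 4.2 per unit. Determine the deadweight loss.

Competitive equilibrium: 43.75 − 6.5q = 8.8 + 3q → q* = 3.6789, p* = 19.8368.
The subsidy lowers effective supply by 4.2: p = 4.6 + 3q.
New quantity: 43.75 − 6.5q = 4.6 + 3q → q' = 4.1211.
Overproduction Δq = 4.1211 − 3.6789 = 0.4422; wedge = subsidy = 4.2.
The triangle = ½ × 0.4422 × 4.2 = 0.93.

0.93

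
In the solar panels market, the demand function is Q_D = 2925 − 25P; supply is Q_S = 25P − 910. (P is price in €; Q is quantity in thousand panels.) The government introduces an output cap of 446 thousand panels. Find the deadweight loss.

In inverse form: demand P = 117 − 0.04Q, supply P = 36.4 + 0.04Q.
Competitive equilibrium: 117 − 0.04Q = 36.4 + 0.04Q → Q* = 1007.5, P* = 76.7.
At Q = 446: demand price = 117 − 0.04·446 = 99.16; supply price = 36.4 + 0.04·446 = 54.24.
ΔQ = 1007.5 − 446 = 561.5; wedge = 99.16 − 54.24 = 44.92.
DWL = ½ × 561.5 × 44.92 = €12611.29 thousand.

€12611.29 thousand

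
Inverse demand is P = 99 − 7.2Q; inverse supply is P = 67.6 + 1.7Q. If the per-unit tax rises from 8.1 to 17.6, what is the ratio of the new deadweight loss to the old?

4.721

Competitive equilibrium: 99 − 7.2Q = 67.6 + 1.7Q → Q* = 3.5281, P* = 73.5978.
For a per-unit tax t: ΔQ = t/8.9, so DWL = ½·t·(t/8.9) = t²/17.8.
At t = 8.1: DWL = 3.686. At t = 17.6: DWL = 17.402.
Ratio = (17.6/8.1)² = 4.721.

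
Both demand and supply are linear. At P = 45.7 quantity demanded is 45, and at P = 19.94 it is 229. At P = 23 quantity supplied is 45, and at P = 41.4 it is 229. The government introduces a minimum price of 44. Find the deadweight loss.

Demand slope = (19.94 − 45.7)/(229 − 45) = −0.14, so P = 52 − 0.14Q.
Supply slope = (41.4 − 23)/(229 − 45) = 0.1, so P = 18.5 + 0.1Q.
Competitive equilibrium: 52 − 0.14Q = 18.5 + 0.1Q → Q* = 139.5833, P* = 32.4583.
At the floor P = 44, quantity demanded = (52 − 44)/0.14 = 57.1429.
Sellers' marginal cost at Q' = 57.1429: 18.5 + 0.1·57.1429 = 24.2143.
ΔQ = 139.5833 − 57.1429 = 82.4404; wedge = 44 − 24.2143 = 19.7857.
Welfare loss = ½ × 82.4404 × 19.7857 = 815.57.

815.57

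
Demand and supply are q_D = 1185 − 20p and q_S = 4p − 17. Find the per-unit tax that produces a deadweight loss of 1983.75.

34.5

In inverse form: demand p = 59.25 − 0.05q, supply p = 4.25 + 0.25q.
Competitive equilibrium: 59.25 − 0.05q = 4.25 + 0.25q → q* = 183.3333, p* = 50.0833.
A tax t gives Δq = t/0.3 and wedge t, so DWL = t²/0.6.
t²/0.6 = 1983.75 → t² = 1190.25 → t = 34.5.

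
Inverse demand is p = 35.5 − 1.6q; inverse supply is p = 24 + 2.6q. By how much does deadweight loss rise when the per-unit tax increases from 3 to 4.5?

Competitive equilibrium: 35.5 − 1.6q = 24 + 2.6q → q* = 2.7381, p* = 31.119.
For a per-unit tax t: Δq = t/4.2, so DWL = ½·t·(t/4.2) = t²/8.4.
At t = 3: DWL = 1.071. At t = 4.5: DWL = 2.411.
Increase = 2.411 − 1.071 = 1.34.

1.34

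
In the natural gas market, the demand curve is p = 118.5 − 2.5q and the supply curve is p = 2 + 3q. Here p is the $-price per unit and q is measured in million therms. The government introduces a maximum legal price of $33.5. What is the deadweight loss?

$313.78 million

Competitive equilibrium: 118.5 − 2.5q = 2 + 3q → q* = 21.1818, p* = 65.5455.
At the ceiling p = 33.5, quantity supplied = (33.5 − 2)/3 = 10.5.
Willingness to pay at q' = 10.5: 118.5 − 2.5·10.5 = 92.25.
Δq = 21.1818 − 10.5 = 10.6818; wedge = 92.25 − 33.5 = 58.75.
Welfare loss = ½ × 10.6818 × 58.75 = $313.78 million.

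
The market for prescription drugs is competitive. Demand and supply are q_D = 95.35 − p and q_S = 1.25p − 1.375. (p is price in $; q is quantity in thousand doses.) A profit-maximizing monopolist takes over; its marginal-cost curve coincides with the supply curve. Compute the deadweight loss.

$314.73 thousand

In inverse form: demand p = 95.35 − q, supply p = 1.1 + 0.8q.
Competitive equilibrium: 95.35 − q = 1.1 + 0.8q → q* = 52.3611, p* = 42.9889.
Marginal revenue: MR = 95.35 − 2q. Set MR = MC: 95.35 − 2q = 1.1 + 0.8q → q_m = 33.6607.
Price p_m = 95.35 − 1·33.6607 = 61.6893; MC(q_m) = 1.1 + 0.8·33.6607 = 28.0286.
Competitive q* = 52.3611, so Δq = 18.7004; wedge = 61.6893 − 28.0286 = 33.6607.
DWL = ½ × 18.7004 × 33.6607 = $314.73 thousand.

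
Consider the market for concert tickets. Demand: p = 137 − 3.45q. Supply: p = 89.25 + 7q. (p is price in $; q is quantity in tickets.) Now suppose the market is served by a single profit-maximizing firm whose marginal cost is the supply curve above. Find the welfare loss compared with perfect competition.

Competitive equilibrium: 137 − 3.45q = 89.25 + 7q → q* = 4.5694, p* = 121.2356.
Marginal revenue: MR = 137 − 6.9q. Set MR = MC: 137 − 6.9q = 89.25 + 7q → q_m = 3.4353.
Price p_m = 137 − 3.45·3.4353 = 125.1482; MC(q_m) = 89.25 + 7·3.4353 = 113.2971.
Competitive q* = 4.5694, so Δq = 1.1341; wedge = 125.1482 − 113.2971 = 11.8511.
The triangle = ½ × 1.1341 × 11.8511 = $6.72.

$6.72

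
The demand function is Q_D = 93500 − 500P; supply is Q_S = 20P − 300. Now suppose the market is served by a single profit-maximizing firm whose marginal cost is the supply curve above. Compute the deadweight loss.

In inverse form: demand P = 187 − 0.002Q, supply P = 15 + 0.05Q.
Competitive equilibrium: 187 − 0.002Q = 15 + 0.05Q → Q* = 3307.69231, P* = 180.38462.
Marginal revenue: MR = 187 − 0.004Q. Set MR = MC: 187 − 0.004Q = 15 + 0.05Q → Q_m = 3185.18519.
Price P_m = 187 − 0.002·3185.18519 = 180.62963; MC(Q_m) = 15 + 0.05·3185.18519 = 174.25926.
Competitive Q* = 3307.69231, so ΔQ = 122.50712; wedge = 180.62963 − 174.25926 = 6.37037.
DWL = ½ × 122.50712 × 6.37037 = 390.21.

390.21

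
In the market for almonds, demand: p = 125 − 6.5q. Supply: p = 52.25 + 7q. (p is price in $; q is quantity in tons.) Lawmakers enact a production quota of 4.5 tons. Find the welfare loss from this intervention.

Competitive equilibrium: 125 − 6.5q = 52.25 + 7q → q* = 5.3889, p* = 89.9722.
At q = 4.5: demand price = 125 − 6.5·4.5 = 95.75; supply price = 52.25 + 7·4.5 = 83.75.
Δq = 5.3889 − 4.5 = 0.8889; wedge = 95.75 − 83.75 = 12.
DWL = ½ × 0.8889 × 12 = $5.33.

$5.33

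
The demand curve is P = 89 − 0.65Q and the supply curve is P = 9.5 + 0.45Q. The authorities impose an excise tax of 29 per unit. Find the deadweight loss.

Competitive equilibrium: 89 − 0.65Q = 9.5 + 0.45Q → Q* = 72.2727, P* = 42.0227.
With the tax, the buyer price exceeds the seller price by 29: (89 − 0.65Q) − (9.5 + 0.45Q) = 29 → Q' = 45.9091.
ΔQ = 72.2727 − 45.9091 = 26.3636; the wedge equals the tax, 29.
The triangle = ½ × 26.3636 × 29 = 382.27.

382.27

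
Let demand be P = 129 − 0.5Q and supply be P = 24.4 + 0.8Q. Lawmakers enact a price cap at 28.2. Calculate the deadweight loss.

3725.95

Competitive equilibrium: 129 − 0.5Q = 24.4 + 0.8Q → Q* = 80.4615, P* = 88.7692.
At the ceiling P = 28.2, quantity supplied = (28.2 − 24.4)/0.8 = 4.75.
Willingness to pay at Q' = 4.75: 129 − 0.5·4.75 = 126.625.
ΔQ = 80.4615 − 4.75 = 75.7115; wedge = 126.625 − 28.2 = 98.425.
Welfare loss = ½ × 75.7115 × 98.425 = 3725.95.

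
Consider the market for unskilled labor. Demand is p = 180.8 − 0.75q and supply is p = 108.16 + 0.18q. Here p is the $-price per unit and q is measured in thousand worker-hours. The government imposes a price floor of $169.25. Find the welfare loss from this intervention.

$1828.49 thousand

Competitive equilibrium: 180.8 − 0.75q = 108.16 + 0.18q → q* = 78.1075, p* = 122.2194.
At the floor p = 169.25, quantity demanded = (180.8 − 169.25)/0.75 = 15.4.
Sellers' marginal cost at q' = 15.4: 108.16 + 0.18·15.4 = 110.932.
Δq = 78.1075 − 15.4 = 62.7075; wedge = 169.25 − 110.932 = 58.318.
The triangle = ½ × 62.7075 × 58.318 = $1828.49 thousand.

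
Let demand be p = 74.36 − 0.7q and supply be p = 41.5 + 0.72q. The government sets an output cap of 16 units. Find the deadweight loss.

Competitive equilibrium: 74.36 − 0.7q = 41.5 + 0.72q → q* = 23.1408, p* = 58.1614.
At q = 16: demand price = 74.36 − 0.7·16 = 63.16; supply price = 41.5 + 0.72·16 = 53.02.
Δq = 23.1408 − 16 = 7.1408; wedge = 63.16 − 53.02 = 10.14.
Deadweight loss = ½ × 7.1408 × 10.14 = 36.20.

36.20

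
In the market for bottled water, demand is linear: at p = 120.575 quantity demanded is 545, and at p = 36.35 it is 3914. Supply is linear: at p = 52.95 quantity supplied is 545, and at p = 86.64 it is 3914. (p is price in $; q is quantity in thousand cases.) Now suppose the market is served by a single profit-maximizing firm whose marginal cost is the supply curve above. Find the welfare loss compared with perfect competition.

$18643.08 thousand

Demand slope = (36.35 − 120.575)/(3914 − 545) = −0.025, so p = 134.2 − 0.025q.
Supply slope = (86.64 − 52.95)/(3914 − 545) = 0.01, so p = 47.5 + 0.01q.
Competitive equilibrium: 134.2 − 0.025q = 47.5 + 0.01q → q* = 2477.1429, p* = 72.2714.
Marginal revenue: MR = 134.2 − 0.05q. Set MR = MC: 134.2 − 0.05q = 47.5 + 0.01q → q_m = 1445.
Price p_m = 134.2 − 0.025·1445 = 98.075; MC(q_m) = 47.5 + 0.01·1445 = 61.95.
Competitive q* = 2477.1429, so Δq = 1032.1429; wedge = 98.075 − 61.95 = 36.125.
The triangle = ½ × 1032.1429 × 36.125 = $18643.08 thousand.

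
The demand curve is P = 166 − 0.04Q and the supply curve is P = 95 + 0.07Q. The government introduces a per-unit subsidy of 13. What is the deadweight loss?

768.18

Competitive equilibrium: 166 − 0.04Q = 95 + 0.07Q → Q* = 645.4545, P* = 140.1818.
The subsidy lowers effective supply by 13: P = 82 + 0.07Q.
New quantity: 166 − 0.04Q = 82 + 0.07Q → Q' = 763.6364.
Overproduction ΔQ = 763.6364 − 645.4545 = 118.1819; wedge = subsidy = 13.
Welfare loss = ½ × 118.1819 × 13 = 768.18.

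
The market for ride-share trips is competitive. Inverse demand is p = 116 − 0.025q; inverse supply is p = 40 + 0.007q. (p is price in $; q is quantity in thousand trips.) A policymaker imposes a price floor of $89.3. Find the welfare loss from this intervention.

$27331.984 thousand

Competitive equilibrium: 116 − 0.025q = 40 + 0.007q → q* = 2375, p* = 56.625.
At the floor p = 89.3, quantity demanded = (116 − 89.3)/0.025 = 1068.
Sellers' marginal cost at q' = 1068: 40 + 0.007·1068 = 47.476.
Δq = 2375 − 1068 = 1307; wedge = 89.3 − 47.476 = 41.824.
DWL = ½ × 1307 × 41.824 = $27331.984 thousand.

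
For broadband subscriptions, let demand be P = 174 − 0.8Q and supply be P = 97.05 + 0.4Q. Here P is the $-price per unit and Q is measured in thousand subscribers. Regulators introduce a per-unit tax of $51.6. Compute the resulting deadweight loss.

$1109.40 thousand

Competitive equilibrium: 174 − 0.8Q = 97.05 + 0.4Q → Q* = 64.125, P* = 122.7.
With the tax, the buyer price exceeds the seller price by 51.6: (174 − 0.8Q) − (97.05 + 0.4Q) = 51.6 → Q' = 21.125.
ΔQ = 64.125 − 21.125 = 43; the wedge equals the tax, 51.6.
Welfare loss = ½ × 43 × 51.6 = $1109.40 thousand.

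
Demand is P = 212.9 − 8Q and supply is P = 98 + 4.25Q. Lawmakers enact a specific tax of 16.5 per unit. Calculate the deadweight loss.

11.11

Competitive equilibrium: 212.9 − 8Q = 98 + 4.25Q → Q* = 9.3796, P* = 137.8633.
With the tax, the buyer price exceeds the seller price by 16.5: (212.9 − 8Q) − (98 + 4.25Q) = 16.5 → Q' = 8.0327.
ΔQ = 9.3796 − 8.0327 = 1.3469; the wedge equals the tax, 16.5.
The triangle = ½ × 1.3469 × 16.5 = 11.11.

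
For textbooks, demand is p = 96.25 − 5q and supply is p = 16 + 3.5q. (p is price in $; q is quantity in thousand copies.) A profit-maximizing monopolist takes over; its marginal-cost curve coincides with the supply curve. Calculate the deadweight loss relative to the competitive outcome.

$51.97 thousand

Competitive equilibrium: 96.25 − 5q = 16 + 3.5q → q* = 9.4412, p* = 49.0441.
Marginal revenue: MR = 96.25 − 10q. Set MR = MC: 96.25 − 10q = 16 + 3.5q → q_m = 5.9444.
Price p_m = 96.25 − 5·5.9444 = 66.528; MC(q_m) = 16 + 3.5·5.9444 = 36.8054.
Competitive q* = 9.4412, so Δq = 3.4968; wedge = 66.528 − 36.8054 = 29.7226.
Welfare loss = ½ × 3.4968 × 29.7226 = $51.97 thousand.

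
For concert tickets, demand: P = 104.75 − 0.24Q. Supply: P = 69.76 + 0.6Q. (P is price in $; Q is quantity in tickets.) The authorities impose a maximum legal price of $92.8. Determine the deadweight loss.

Competitive equilibrium: 104.75 − 0.24Q = 69.76 + 0.6Q → Q* = 41.6548, P* = 94.7529.
At the ceiling P = 92.8, quantity supplied = (92.8 − 69.76)/0.6 = 38.4.
Willingness to pay at Q' = 38.4: 104.75 − 0.24·38.4 = 95.534.
ΔQ = 41.6548 − 38.4 = 3.2548; wedge = 95.534 − 92.8 = 2.734.
The triangle = ½ × 3.2548 × 2.734 = $4.45.

$4.45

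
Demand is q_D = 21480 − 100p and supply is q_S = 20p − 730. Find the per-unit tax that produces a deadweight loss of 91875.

105

In inverse form: demand p = 214.8 − 0.01q, supply p = 36.5 + 0.05q.
Competitive equilibrium: 214.8 − 0.01q = 36.5 + 0.05q → q* = 2971.6667, p* = 185.0833.
A tax t gives Δq = t/0.06 and wedge t, so DWL = t²/0.12.
t²/0.12 = 91875 → t² = 11025 → t = 105.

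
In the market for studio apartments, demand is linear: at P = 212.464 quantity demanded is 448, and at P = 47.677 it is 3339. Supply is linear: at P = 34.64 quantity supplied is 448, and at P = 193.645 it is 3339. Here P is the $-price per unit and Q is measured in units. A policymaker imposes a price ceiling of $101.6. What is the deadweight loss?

Demand slope = (47.677 − 212.464)/(3339 − 448) = −0.057, so P = 238 − 0.057Q.
Supply slope = (193.645 − 34.64)/(3339 − 448) = 0.055, so P = 10 + 0.055Q.
Competitive equilibrium: 238 − 0.057Q = 10 + 0.055Q → Q* = 2035.7143, P* = 121.9643.
At the ceiling P = 101.6, quantity supplied = (101.6 − 10)/0.055 = 1665.4545.
Willingness to pay at Q' = 1665.4545: 238 − 0.057·1665.4545 = 143.0691.
ΔQ = 2035.7143 − 1665.4545 = 370.2598; wedge = 143.0691 − 101.6 = 41.4691.
Welfare loss = ½ × 370.2598 × 41.4691 = $7677.17.

$7677.17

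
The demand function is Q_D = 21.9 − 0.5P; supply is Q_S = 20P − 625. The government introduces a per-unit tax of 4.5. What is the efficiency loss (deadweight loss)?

4.94

In inverse form: demand P = 43.8 − 2Q, supply P = 31.25 + 0.05Q.
Competitive equilibrium: 43.8 − 2Q = 31.25 + 0.05Q → Q* = 6.122, P* = 31.5561.
With the tax, the buyer price exceeds the seller price by 4.5: (43.8 − 2Q) − (31.25 + 0.05Q) = 4.5 → Q' = 3.9268.
ΔQ = 6.122 − 3.9268 = 2.1952; the wedge equals the tax, 4.5.
DWL = ½ × 2.1952 × 4.5 = 4.94.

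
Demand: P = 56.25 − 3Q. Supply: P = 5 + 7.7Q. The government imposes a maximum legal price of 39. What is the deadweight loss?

0.75

Competitive equilibrium: 56.25 − 3Q = 5 + 7.7Q → Q* = 4.7897, P* = 41.8808.
At the ceiling P = 39, quantity supplied = (39 − 5)/7.7 = 4.4156.
Willingness to pay at Q' = 4.4156: 56.25 − 3·4.4156 = 43.0032.
ΔQ = 4.7897 − 4.4156 = 0.3741; wedge = 43.0032 − 39 = 4.0032.
DWL = ½ × 0.3741 × 4.0032 = 0.75.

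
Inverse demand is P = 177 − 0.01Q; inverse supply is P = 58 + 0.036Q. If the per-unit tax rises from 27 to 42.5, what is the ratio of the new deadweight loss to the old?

Competitive equilibrium: 177 − 0.01Q = 58 + 0.036Q → Q* = 2586.9565, P* = 151.1304.
For a per-unit tax t: ΔQ = t/0.046, so DWL = ½·t·(t/0.046) = t²/0.092.
At t = 27: DWL = 7923.913. At t = 42.5: DWL = 19633.152.
Ratio = (42.5/27)² = 2.478.

2.478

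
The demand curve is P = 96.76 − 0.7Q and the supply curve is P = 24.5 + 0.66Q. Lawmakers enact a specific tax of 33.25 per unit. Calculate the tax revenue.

Competitive equilibrium: 96.76 − 0.7Q = 24.5 + 0.66Q → Q* = 53.1324, P* = 59.5674.
With the tax, the buyer price exceeds the seller price by 33.25: (96.76 − 0.7Q) − (24.5 + 0.66Q) = 33.25 → Q' = 28.6838.
Tax revenue = 33.25 × 28.6838 = 953.74.

953.74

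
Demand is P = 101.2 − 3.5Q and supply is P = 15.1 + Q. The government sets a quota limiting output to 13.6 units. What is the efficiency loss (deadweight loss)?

Competitive equilibrium: 101.2 − 3.5Q = 15.1 + Q → Q* = 19.1333, P* = 34.2333.
At Q = 13.6: demand price = 101.2 − 3.5·13.6 = 53.6; supply price = 15.1 + 1·13.6 = 28.7.
ΔQ = 19.1333 − 13.6 = 5.5333; wedge = 53.6 − 28.7 = 24.9.
Welfare loss = ½ × 5.5333 × 24.9 = 68.89.

68.89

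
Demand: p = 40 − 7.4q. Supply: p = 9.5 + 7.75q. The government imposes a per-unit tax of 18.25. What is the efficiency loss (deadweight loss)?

10.99

Competitive equilibrium: 40 − 7.4q = 9.5 + 7.75q → q* = 2.0132, p* = 25.1023.
With the tax, the buyer price exceeds the seller price by 18.25: (40 − 7.4q) − (9.5 + 7.75q) = 18.25 → q' = 0.8086.
Δq = 2.0132 − 0.8086 = 1.2046; the wedge equals the tax, 18.25.
DWL = ½ × 1.2046 × 18.25 = 10.99.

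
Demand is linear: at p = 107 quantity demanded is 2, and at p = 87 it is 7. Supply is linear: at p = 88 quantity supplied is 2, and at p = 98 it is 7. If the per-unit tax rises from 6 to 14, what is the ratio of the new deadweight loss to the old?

5.444

Demand slope = (87 − 107)/(7 − 2) = −4, so p = 115 − 4q.
Supply slope = (98 − 88)/(7 − 2) = 2, so p = 84 + 2q.
Competitive equilibrium: 115 − 4q = 84 + 2q → q* = 5.1667, p* = 94.3333.
For a per-unit tax t: Δq = t/6, so DWL = ½·t·(t/6) = t²/12.
At t = 6: DWL = 3. At t = 14: DWL = 16.333.
Ratio = (14/6)² = 5.444.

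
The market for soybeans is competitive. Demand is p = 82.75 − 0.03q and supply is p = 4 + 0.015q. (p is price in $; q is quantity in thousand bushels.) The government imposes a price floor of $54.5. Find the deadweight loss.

$14701.56 thousand

Competitive equilibrium: 82.75 − 0.03q = 4 + 0.015q → q* = 1750, p* = 30.25.
At the floor p = 54.5, quantity demanded = (82.75 − 54.5)/0.03 = 941.6667.
Sellers' marginal cost at q' = 941.6667: 4 + 0.015·941.6667 = 18.125.
Δq = 1750 − 941.6667 = 808.3333; wedge = 54.5 − 18.125 = 36.375.
Welfare loss = ½ × 808.3333 × 36.375 = $14701.56 thousand.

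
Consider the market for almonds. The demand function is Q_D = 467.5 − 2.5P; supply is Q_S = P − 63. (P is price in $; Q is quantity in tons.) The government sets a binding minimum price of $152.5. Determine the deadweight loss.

$3.77

In inverse form: demand P = 187 − 0.4Q, supply P = 63 + Q.
Competitive equilibrium: 187 − 0.4Q = 63 + Q → Q* = 88.5714, P* = 151.5714.
At the floor P = 152.5, quantity demanded = (187 − 152.5)/0.4 = 86.25.
Sellers' marginal cost at Q' = 86.25: 63 + 1·86.25 = 149.25.
ΔQ = 88.5714 − 86.25 = 2.3214; wedge = 152.5 − 149.25 = 3.25.
Deadweight loss = ½ × 2.3214 × 3.25 = $3.77.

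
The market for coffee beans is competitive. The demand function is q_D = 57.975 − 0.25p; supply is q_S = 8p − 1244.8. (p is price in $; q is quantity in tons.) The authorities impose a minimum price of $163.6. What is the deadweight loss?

In inverse form: demand p = 231.9 − 4q, supply p = 155.6 + 0.125q.
Competitive equilibrium: 231.9 − 4q = 155.6 + 0.125q → q* = 18.497, p* = 157.9121.
At the floor p = 163.6, quantity demanded = (231.9 − 163.6)/4 = 17.075.
Sellers' marginal cost at q' = 17.075: 155.6 + 0.125·17.075 = 157.7344.
Δq = 18.497 − 17.075 = 1.422; wedge = 163.6 − 157.7344 = 5.8656.
Welfare loss = ½ × 1.422 × 5.8656 = $4.17.

$4.17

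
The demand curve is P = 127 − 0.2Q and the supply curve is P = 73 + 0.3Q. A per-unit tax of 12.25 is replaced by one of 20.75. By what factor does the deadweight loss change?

Competitive equilibrium: 127 − 0.2Q = 73 + 0.3Q → Q* = 108, P* = 105.4.
For a per-unit tax t: ΔQ = t/0.5, so DWL = ½·t·(t/0.5) = t²/1.
At t = 12.25: DWL = 150.0625. At t = 20.75: DWL = 430.5625.
Ratio = (20.75/12.25)² = 2.869.

2.869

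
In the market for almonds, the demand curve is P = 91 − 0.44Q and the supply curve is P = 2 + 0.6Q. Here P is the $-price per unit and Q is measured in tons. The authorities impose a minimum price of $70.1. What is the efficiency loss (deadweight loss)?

Competitive equilibrium: 91 − 0.44Q = 2 + 0.6Q → Q* = 85.5769, P* = 53.3462.
At the floor P = 70.1, quantity demanded = (91 − 70.1)/0.44 = 47.5.
Sellers' marginal cost at Q' = 47.5: 2 + 0.6·47.5 = 30.5.
ΔQ = 85.5769 − 47.5 = 38.0769; wedge = 70.1 − 30.5 = 39.6.
DWL = ½ × 38.0769 × 39.6 = $753.92.

$753.92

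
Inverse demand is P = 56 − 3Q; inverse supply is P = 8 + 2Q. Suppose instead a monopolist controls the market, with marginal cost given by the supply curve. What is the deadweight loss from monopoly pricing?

Competitive equilibrium: 56 − 3Q = 8 + 2Q → Q* = 9.6, P* = 27.2.
Marginal revenue: MR = 56 − 6Q. Set MR = MC: 56 − 6Q = 8 + 2Q → Q_m = 6.
Price P_m = 56 − 3·6 = 38; MC(Q_m) = 8 + 2·6 = 20.
Competitive Q* = 9.6, so ΔQ = 3.6; wedge = 38 − 20 = 18.
DWL = ½ × 3.6 × 18 = 32.40.

32.40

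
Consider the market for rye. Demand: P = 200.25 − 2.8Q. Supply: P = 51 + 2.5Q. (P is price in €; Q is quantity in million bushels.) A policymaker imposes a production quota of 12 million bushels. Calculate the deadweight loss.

Competitive equilibrium: 200.25 − 2.8Q = 51 + 2.5Q → Q* = 28.1604, P* = 121.4009.
At Q = 12: demand price = 200.25 − 2.8·12 = 166.65; supply price = 51 + 2.5·12 = 81.
ΔQ = 28.1604 − 12 = 16.1604; wedge = 166.65 − 81 = 85.65.
Deadweight loss = ½ × 16.1604 × 85.65 = €692.07 million.

€692.07 million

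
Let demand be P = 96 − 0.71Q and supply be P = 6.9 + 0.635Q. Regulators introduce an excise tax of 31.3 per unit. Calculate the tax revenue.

1345.09

Competitive equilibrium: 96 − 0.71Q = 6.9 + 0.635Q → Q* = 66.2454, P* = 48.9658.
With the tax, the buyer price exceeds the seller price by 31.3: (96 − 0.71Q) − (6.9 + 0.635Q) = 31.3 → Q' = 42.974.
Tax revenue = 31.3 × 42.974 = 1345.09.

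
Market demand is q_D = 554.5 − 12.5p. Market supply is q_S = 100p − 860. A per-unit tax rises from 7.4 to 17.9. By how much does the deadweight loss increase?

In inverse form: demand p = 44.36 − 0.08q, supply p = 8.6 + 0.01q.
Competitive equilibrium: 44.36 − 0.08q = 8.6 + 0.01q → q* = 397.3333, p* = 12.5733.
For a per-unit tax t: Δq = t/0.09, so DWL = ½·t·(t/0.09) = t²/0.18.
At t = 7.4: DWL = 304.222. At t = 17.9: DWL = 1780.056.
Increase = 1780.056 − 304.222 = 1475.83.

1475.83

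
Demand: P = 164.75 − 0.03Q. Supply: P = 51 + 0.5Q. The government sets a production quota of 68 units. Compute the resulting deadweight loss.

Competitive equilibrium: 164.75 − 0.03Q = 51 + 0.5Q → Q* = 214.6226, P* = 158.3113.
At Q = 68: demand price = 164.75 − 0.03·68 = 162.71; supply price = 51 + 0.5·68 = 85.
ΔQ = 214.6226 − 68 = 146.6226; wedge = 162.71 − 85 = 77.71.
Welfare loss = ½ × 146.6226 × 77.71 = 5697.02.

5697.02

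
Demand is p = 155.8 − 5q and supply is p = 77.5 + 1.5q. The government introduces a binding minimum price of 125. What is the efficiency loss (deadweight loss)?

112.60

Competitive equilibrium: 155.8 − 5q = 77.5 + 1.5q → q* = 12.0462, p* = 95.5692.
At the floor p = 125, quantity demanded = (155.8 − 125)/5 = 6.16.
Sellers' marginal cost at q' = 6.16: 77.5 + 1.5·6.16 = 86.74.
Δq = 12.0462 − 6.16 = 5.8862; wedge = 125 − 86.74 = 38.26.
Welfare loss = ½ × 5.8862 × 38.26 = 112.60.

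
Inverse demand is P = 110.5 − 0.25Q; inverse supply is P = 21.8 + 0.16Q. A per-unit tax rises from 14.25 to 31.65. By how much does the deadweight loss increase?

Competitive equilibrium: 110.5 − 0.25Q = 21.8 + 0.16Q → Q* = 216.3415, P* = 56.4146.
For a per-unit tax t: ΔQ = t/0.41, so DWL = ½·t·(t/0.41) = t²/0.82.
At t = 14.25: DWL = 247.637. At t = 31.65: DWL = 1221.613.
Increase = 1221.613 − 247.637 = 973.98.

973.98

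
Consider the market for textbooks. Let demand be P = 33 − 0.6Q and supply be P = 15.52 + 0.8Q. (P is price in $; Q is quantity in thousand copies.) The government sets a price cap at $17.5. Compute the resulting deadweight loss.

$70.15 thousand

Competitive equilibrium: 33 − 0.6Q = 15.52 + 0.8Q → Q* = 12.4857, P* = 25.5086.
At the ceiling P = 17.5, quantity supplied = (17.5 − 15.52)/0.8 = 2.475.
Willingness to pay at Q' = 2.475: 33 − 0.6·2.475 = 31.515.
ΔQ = 12.4857 − 2.475 = 10.0107; wedge = 31.515 − 17.5 = 14.015.
The triangle = ½ × 10.0107 × 14.015 = $70.15 thousand.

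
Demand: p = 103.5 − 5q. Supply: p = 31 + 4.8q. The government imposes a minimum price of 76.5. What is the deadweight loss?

Competitive equilibrium: 103.5 − 5q = 31 + 4.8q → q* = 7.398, p* = 66.5102.
At the floor p = 76.5, quantity demanded = (103.5 − 76.5)/5 = 5.4.
Sellers' marginal cost at q' = 5.4: 31 + 4.8·5.4 = 56.92.
Δq = 7.398 − 5.4 = 1.998; wedge = 76.5 − 56.92 = 19.58.
Welfare loss = ½ × 1.998 × 19.58 = 19.56.

19.56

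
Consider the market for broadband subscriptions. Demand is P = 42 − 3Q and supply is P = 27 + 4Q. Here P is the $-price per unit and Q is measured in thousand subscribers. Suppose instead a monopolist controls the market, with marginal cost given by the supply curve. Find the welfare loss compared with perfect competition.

$1.45 thousand

Competitive equilibrium: 42 − 3Q = 27 + 4Q → Q* = 2.1429, P* = 35.5714.
Marginal revenue: MR = 42 − 6Q. Set MR = MC: 42 − 6Q = 27 + 4Q → Q_m = 1.5.
Price P_m = 42 − 3·1.5 = 37.5; MC(Q_m) = 27 + 4·1.5 = 33.
Competitive Q* = 2.1429, so ΔQ = 0.6429; wedge = 37.5 − 33 = 4.5.
DWL = ½ × 0.6429 × 4.5 = $1.45 thousand.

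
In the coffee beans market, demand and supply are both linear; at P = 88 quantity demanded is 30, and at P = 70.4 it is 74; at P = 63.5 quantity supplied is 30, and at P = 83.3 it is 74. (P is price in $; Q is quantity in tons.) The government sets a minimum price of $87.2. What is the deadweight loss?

Demand slope = (70.4 − 88)/(74 − 30) = −0.4, so P = 100 − 0.4Q.
Supply slope = (83.3 − 63.5)/(74 − 30) = 0.45, so P = 50 + 0.45Q.
Competitive equilibrium: 100 − 0.4Q = 50 + 0.45Q → Q* = 58.8235, P* = 76.4706.
At the floor P = 87.2, quantity demanded = (100 − 87.2)/0.4 = 32.
Sellers' marginal cost at Q' = 32: 50 + 0.45·32 = 64.4.
ΔQ = 58.8235 − 32 = 26.8235; wedge = 87.2 − 64.4 = 22.8.
The triangle = ½ × 26.8235 × 22.8 = $305.79.

$305.79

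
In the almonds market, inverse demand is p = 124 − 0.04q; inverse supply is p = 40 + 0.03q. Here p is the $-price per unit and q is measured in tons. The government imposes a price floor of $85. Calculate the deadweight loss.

Competitive equilibrium: 124 − 0.04q = 40 + 0.03q → q* = 1200, p* = 76.
At the floor p = 85, quantity demanded = (124 − 85)/0.04 = 975.
Sellers' marginal cost at q' = 975: 40 + 0.03·975 = 69.25.
Δq = 1200 − 975 = 225; wedge = 85 − 69.25 = 15.75.
Welfare loss = ½ × 225 × 15.75 = $1771.875.

$1771.875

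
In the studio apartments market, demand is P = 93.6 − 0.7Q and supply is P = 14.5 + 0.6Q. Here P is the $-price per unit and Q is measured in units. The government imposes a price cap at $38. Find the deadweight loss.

Competitive equilibrium: 93.6 − 0.7Q = 14.5 + 0.6Q → Q* = 60.8462, P* = 51.0077.
At the ceiling P = 38, quantity supplied = (38 − 14.5)/0.6 = 39.1667.
Willingness to pay at Q' = 39.1667: 93.6 − 0.7·39.1667 = 66.1833.
ΔQ = 60.8462 − 39.1667 = 21.6795; wedge = 66.1833 − 38 = 28.1833.
DWL = ½ × 21.6795 × 28.1833 = $305.50.

$305.50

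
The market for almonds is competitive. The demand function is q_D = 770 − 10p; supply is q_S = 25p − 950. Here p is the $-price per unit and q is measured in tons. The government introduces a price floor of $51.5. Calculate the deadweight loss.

In inverse form: demand p = 77 − 0.1q, supply p = 38 + 0.04q.
Competitive equilibrium: 77 − 0.1q = 38 + 0.04q → q* = 278.5714, p* = 49.1429.
At the floor p = 51.5, quantity demanded = (77 − 51.5)/0.1 = 255.
Sellers' marginal cost at q' = 255: 38 + 0.04·255 = 48.2.
Δq = 278.5714 − 255 = 23.5714; wedge = 51.5 − 48.2 = 3.3.
The triangle = ½ × 23.5714 × 3.3 = $38.89.

$38.89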